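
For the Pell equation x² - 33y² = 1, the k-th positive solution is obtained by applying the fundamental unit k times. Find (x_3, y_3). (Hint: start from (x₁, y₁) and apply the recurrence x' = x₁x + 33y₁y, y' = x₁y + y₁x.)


Step 1: Find the fundamental solution (x₁, y₁) of x² - 33y² = 1.
  Expand √33 as a continued fraction. a₀ = ⌊√33⌋ = 5; iterate m_{k+1} = d_k·a_k − m_k, d_{k+1} = (33 − m_{k+1}²)/d_k, a_{k+1} = ⌊(a₀ + m_{k+1})/d_{k+1}⌋ (starting m₀ = 0, d₀ = 1), with convergents p_k = a_k·p_{k-1} + p_{k-2}, q_k = a_k·q_{k-1} + q_{k-2} (p₋₁ = 1, q₋₁ = 0):
  k = 0: a₀ = 5; p₀/q₀ = 5/1; p₀² − 33·q₀² = 25 − 33 = -8.
  k = 1: m = 5, d = 8, a = ⌊(5 + 5)/8⌋ = 1; p/q = (1·5 + 1)/(1·1 + 0) = 6/1; p² − 33·q² = 36 − 33 = 3.
  k = 2: m = 3, d = 3, a = ⌊(5 + 3)/3⌋ = 2; p/q = (2·6 + 5)/(2·1 + 1) = 17/3; p² − 33·q² = 289 − 297 = -8.
  k = 3: m = 3, d = 8, a = ⌊(5 + 3)/8⌋ = 1; p/q = (1·17 + 6)/(1·3 + 1) = 23/4; p² − 33·q² = 529 − 528 = 1.
  The first convergent with p² − 33·q² = 1 gives the fundamental solution (x₁, y₁) = (23, 4).
Step 2: Apply the recurrence (x_{n+1}, y_{n+1}) = (x₁x_n + 33y₁y_n, x₁y_n + y₁x_n) repeatedly.
  From (x_1, y_1) = (23, 4): x_2 = 23·23 + 33·4·4 = 1057; y_2 = 23·4 + 4·23 = 184.
  From (x_2, y_2) = (1057, 184): x_3 = 23·1057 + 33·4·184 = 48599; y_3 = 23·184 + 4·1057 = 8460.
Step 3: Verify x_3² - 33·y_3² = 2361862801 - 2361862800 = 1 (should be 1). ✓

(x_1, y_1) = (23, 4); (x_3, y_3) = (48599, 8460).


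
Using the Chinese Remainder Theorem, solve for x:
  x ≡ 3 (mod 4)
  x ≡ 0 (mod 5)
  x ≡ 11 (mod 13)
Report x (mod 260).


Moduli 4, 5, 13 are pairwise coprime; by CRT there is a unique solution modulo M = 4 · 5 · 13 = 260.
Solve pairwise, accumulating the modulus:
  Start with x ≡ 3 (mod 4).
  Combine with x ≡ 0 (mod 5): since gcd(4, 5) = 1, we get a unique residue mod 20.
    Write x = 3 + 4·t and substitute into x ≡ 0 (mod 5): 4·t ≡ 0 − 3 = -3 (mod 5).
    Reduce coefficients mod 5: 4·t ≡ 2 (mod 5).
    The inverse of 4 mod 5 is 4 (since 4·4 = 16 = 3·5 + 1), so t ≡ 4·2 = 8 ≡ 3 (mod 5).
    Then x = 3 + 4·3 = 15, valid modulo lcm(4, 5) = 20: x ≡ 15 (mod 20).
  Combine with x ≡ 11 (mod 13): since gcd(20, 13) = 1, we get a unique residue mod 260.
    Write x = 15 + 20·t and substitute into x ≡ 11 (mod 13): 20·t ≡ 11 − 15 = -4 (mod 13).
    Reduce coefficients mod 13: 7·t ≡ 9 (mod 13).
    The inverse of 7 mod 13 is 2 (since 7·2 = 14 = 1·13 + 1), so t ≡ 2·9 = 18 ≡ 5 (mod 13).
    Then x = 15 + 20·5 = 115, valid modulo lcm(20, 13) = 260: x ≡ 115 (mod 260).
Verify: 115 mod 4 = 3 ✓, 115 mod 5 = 0 ✓, 115 mod 13 = 11 ✓.

x ≡ 115 (mod 260).


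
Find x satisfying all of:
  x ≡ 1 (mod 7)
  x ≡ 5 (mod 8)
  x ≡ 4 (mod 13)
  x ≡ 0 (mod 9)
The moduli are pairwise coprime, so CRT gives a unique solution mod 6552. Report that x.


Product of moduli M = 7 · 8 · 13 · 9 = 6552.
Merge one congruence at a time:
  Start: x ≡ 1 (mod 7).
  Combine with x ≡ 5 (mod 8); new modulus lcm = 56.
    Write x = 1 + 7·t and substitute into x ≡ 5 (mod 8): 7·t ≡ 5 − 1 = 4 (mod 8).
    The inverse of 7 mod 8 is 7 (since 7·7 = 49 = 6·8 + 1), so t ≡ 7·4 = 28 ≡ 4 (mod 8).
    Then x = 1 + 7·4 = 29, valid modulo lcm(7, 8) = 56: x ≡ 29 (mod 56).
  Combine with x ≡ 4 (mod 13); new modulus lcm = 728.
    Write x = 29 + 56·t and substitute into x ≡ 4 (mod 13): 56·t ≡ 4 − 29 = -25 (mod 13).
    Reduce coefficients mod 13: 4·t ≡ 1 (mod 13).
    The inverse of 4 mod 13 is 10 (since 4·10 = 40 = 3·13 + 1), so t ≡ 10·1 = 10 ≡ 10 (mod 13).
    Then x = 29 + 56·10 = 589, valid modulo lcm(56, 13) = 728: x ≡ 589 (mod 728).
  Combine with x ≡ 0 (mod 9); new modulus lcm = 6552.
    Write x = 589 + 728·t and substitute into x ≡ 0 (mod 9): 728·t ≡ 0 − 589 = -589 (mod 9).
    Reduce coefficients mod 9: 8·t ≡ 5 (mod 9).
    The inverse of 8 mod 9 is 8 (since 8·8 = 64 = 7·9 + 1), so t ≡ 8·5 = 40 ≡ 4 (mod 9).
    Then x = 589 + 728·4 = 3501, valid modulo lcm(728, 9) = 6552: x ≡ 3501 (mod 6552).
Verify against each original: 3501 mod 7 = 1, 3501 mod 8 = 5, 3501 mod 13 = 4, 3501 mod 9 = 0.

x ≡ 3501 (mod 6552).


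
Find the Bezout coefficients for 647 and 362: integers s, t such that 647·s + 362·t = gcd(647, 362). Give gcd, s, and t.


Euclidean algorithm on (647, 362) — divide until remainder is 0:
  647 = 1 · 362 + 285
  362 = 1 · 285 + 77
  285 = 3 · 77 + 54
  77 = 1 · 54 + 23
  54 = 2 · 23 + 8
  23 = 2 · 8 + 7
  8 = 1 · 7 + 1
  7 = 7 · 1 + 0
gcd(647, 362) = 1.
Track Bezout coefficients alongside the remainders: start with r₀ = 647 = a·1 + b·0 (s = 1, t = 0) and r₁ = 362 = a·0 + b·1 (s = 0, t = 1); each new remainder r_{k+1} = r_{k-1} − q_k·r_k inherits s_{k+1} = s_{k-1} − q_k·s_k, t_{k+1} = t_{k-1} − q_k·t_k, so r_k = a·s_k + b·t_k at every step:
  q = 1: r = 285, s = 1 − 1·0 = 1, t = 0 − 1·1 = -1  (check: 647·1 + 362·(-1) = 285)
  q = 1: r = 77, s = 0 − 1·1 = -1, t = 1 − 1·(-1) = 2  (check: 647·(-1) + 362·2 = 77)
  q = 3: r = 54, s = 1 − 3·(-1) = 4, t = -1 − 3·2 = -7  (check: 647·4 + 362·(-7) = 54)
  q = 1: r = 23, s = -1 − 1·4 = -5, t = 2 − 1·(-7) = 9  (check: 647·(-5) + 362·9 = 23)
  q = 2: r = 8, s = 4 − 2·(-5) = 14, t = -7 − 2·9 = -25  (check: 647·14 + 362·(-25) = 8)
  q = 2: r = 7, s = -5 − 2·14 = -33, t = 9 − 2·(-25) = 59  (check: 647·(-33) + 362·59 = 7)
  q = 1: r = 1, s = 14 − 1·(-33) = 47, t = -25 − 1·59 = -84  (check: 647·47 + 362·(-84) = 1)
The row with r = 1 (the gcd) gives the Bezout coefficients s = 47, t = -84.
Result: 647 · (47) + 362 · (-84) = 1.

gcd(647, 362) = 1; s = 47, t = -84 (check: 647·47 + 362·(-84) = 1).


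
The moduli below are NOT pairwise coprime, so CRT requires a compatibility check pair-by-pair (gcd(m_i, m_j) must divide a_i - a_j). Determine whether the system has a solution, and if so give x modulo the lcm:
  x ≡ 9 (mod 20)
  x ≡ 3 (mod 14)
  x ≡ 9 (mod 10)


Moduli 20, 14, 10 are not pairwise coprime, so CRT works modulo lcm(m_i) when all pairwise compatibility conditions hold.
Pairwise compatibility: gcd(m_i, m_j) must divide a_i - a_j for every pair.
Merge one congruence at a time:
  Start: x ≡ 9 (mod 20).
  Combine with x ≡ 3 (mod 14): gcd(20, 14) = 2; 3 - 9 = -6, which IS divisible by 2, so compatible.
    Write x = 9 + 20·t and substitute into x ≡ 3 (mod 14): 20·t ≡ 3 − 9 = -6 (mod 14).
    Divide the congruence (and modulus) by g = 2: 10·t ≡ -3 (mod 7).
    Reduce coefficients mod 7: 3·t ≡ 4 (mod 7).
    The inverse of 3 mod 7 is 5 (since 3·5 = 15 = 2·7 + 1), so t ≡ 5·4 = 20 ≡ 6 (mod 7).
    Then x = 9 + 20·6 = 129, valid modulo lcm(20, 14) = 140: x ≡ 129 (mod 140).
  Combine with x ≡ 9 (mod 10): gcd(140, 10) = 10; 9 - 129 = -120, which IS divisible by 10, so compatible.
    Write x = 129 + 140·t and substitute into x ≡ 9 (mod 10): 140·t ≡ 9 − 129 = -120 (mod 10).
    Divide the congruence (and modulus) by g = 10: 14·t ≡ -12 (mod 1).
    Modulo 1 every t works; take t = 0.
    Then x = 129 + 140·0 = 129, valid modulo lcm(140, 10) = 140: x ≡ 129 (mod 140).
Verify: 129 mod 20 = 9, 129 mod 14 = 3, 129 mod 10 = 9.

x ≡ 129 (mod 140).


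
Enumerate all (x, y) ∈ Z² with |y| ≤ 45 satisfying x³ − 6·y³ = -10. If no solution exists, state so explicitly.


The equation is x³ - 6y³ = -10. For fixed y, x³ = 6·y³ − 10, so a solution requires the RHS to be a perfect cube.
Strategy: iterate y from -45 to 45, compute RHS = 6·y³ − 10, and check whether it is a (positive or negative) perfect cube.
Check small values of y:
  y = 0: RHS = -10 is not a perfect cube.
  y = 1: RHS = -4 is not a perfect cube.
  y = -1: RHS = -16 is not a perfect cube.
  y = 2: RHS = 38 is not a perfect cube.
  y = -2: RHS = -58 is not a perfect cube.
  y = 3: RHS = 152 is not a perfect cube.
  y = -3: RHS = -172 is not a perfect cube.
Continuing the search up to |y| = 45 finds no solutions either.
No (x, y) in the scanned range satisfies the equation.

No integer solutions with |y| ≤ 45.


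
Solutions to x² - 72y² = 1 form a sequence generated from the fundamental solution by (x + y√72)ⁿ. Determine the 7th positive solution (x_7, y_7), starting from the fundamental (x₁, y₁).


Step 1: Find the fundamental solution (x₁, y₁) of x² - 72y² = 1.
  Expand √72 as a continued fraction. a₀ = ⌊√72⌋ = 8; iterate m_{k+1} = d_k·a_k − m_k, d_{k+1} = (72 − m_{k+1}²)/d_k, a_{k+1} = ⌊(a₀ + m_{k+1})/d_{k+1}⌋ (starting m₀ = 0, d₀ = 1), with convergents p_k = a_k·p_{k-1} + p_{k-2}, q_k = a_k·q_{k-1} + q_{k-2} (p₋₁ = 1, q₋₁ = 0):
  k = 0: a₀ = 8; p₀/q₀ = 8/1; p₀² − 72·q₀² = 64 − 72 = -8.
  k = 1: m = 8, d = 8, a = ⌊(8 + 8)/8⌋ = 2; p/q = (2·8 + 1)/(2·1 + 0) = 17/2; p² − 72·q² = 289 − 288 = 1.
  The first convergent with p² − 72·q² = 1 gives the fundamental solution (x₁, y₁) = (17, 2).
Step 2: Apply the recurrence (x_{n+1}, y_{n+1}) = (x₁x_n + 72y₁y_n, x₁y_n + y₁x_n) repeatedly.
  From (x_1, y_1) = (17, 2): x_2 = 17·17 + 72·2·2 = 577; y_2 = 17·2 + 2·17 = 68.
  From (x_2, y_2) = (577, 68): x_3 = 17·577 + 72·2·68 = 19601; y_3 = 17·68 + 2·577 = 2310.
  From (x_3, y_3) = (19601, 2310): x_4 = 17·19601 + 72·2·2310 = 665857; y_4 = 17·2310 + 2·19601 = 78472.
  From (x_4, y_4) = (665857, 78472): x_5 = 17·665857 + 72·2·78472 = 22619537; y_5 = 17·78472 + 2·665857 = 2665738.
  From (x_5, y_5) = (22619537, 2665738): x_6 = 17·22619537 + 72·2·2665738 = 768398401; y_6 = 17·2665738 + 2·22619537 = 90556620.
  From (x_6, y_6) = (768398401, 90556620): x_7 = 17·768398401 + 72·2·90556620 = 26102926097; y_7 = 17·90556620 + 2·768398401 = 3076259342.
Step 3: Verify x_7² - 72·y_7² = 681362750825443653409 - 681362750825443653408 = 1 (should be 1). ✓

(x_1, y_1) = (17, 2); (x_7, y_7) = (26102926097, 3076259342).


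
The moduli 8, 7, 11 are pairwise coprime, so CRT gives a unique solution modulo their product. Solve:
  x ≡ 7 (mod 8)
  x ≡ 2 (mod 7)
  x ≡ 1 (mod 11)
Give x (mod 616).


Moduli 8, 7, 11 are pairwise coprime; by CRT there is a unique solution modulo M = 8 · 7 · 11 = 616.
Solve pairwise, accumulating the modulus:
  Start with x ≡ 7 (mod 8).
  Combine with x ≡ 2 (mod 7): since gcd(8, 7) = 1, we get a unique residue mod 56.
    Write x = 7 + 8·t and substitute into x ≡ 2 (mod 7): 8·t ≡ 2 − 7 = -5 (mod 7).
    Reduce coefficients mod 7: 1·t ≡ 2 (mod 7).
    So t ≡ 2 (mod 7).
    Then x = 7 + 8·2 = 23, valid modulo lcm(8, 7) = 56: x ≡ 23 (mod 56).
  Combine with x ≡ 1 (mod 11): since gcd(56, 11) = 1, we get a unique residue mod 616.
    Write x = 23 + 56·t and substitute into x ≡ 1 (mod 11): 56·t ≡ 1 − 23 = -22 (mod 11).
    Reduce coefficients mod 11: 1·t ≡ 0 (mod 11).
    So t ≡ 0 (mod 11).
    Then x = 23 + 56·0 = 23, valid modulo lcm(56, 11) = 616: x ≡ 23 (mod 616).
Verify: 23 mod 8 = 7 ✓, 23 mod 7 = 2 ✓, 23 mod 11 = 1 ✓.

x ≡ 23 (mod 616).


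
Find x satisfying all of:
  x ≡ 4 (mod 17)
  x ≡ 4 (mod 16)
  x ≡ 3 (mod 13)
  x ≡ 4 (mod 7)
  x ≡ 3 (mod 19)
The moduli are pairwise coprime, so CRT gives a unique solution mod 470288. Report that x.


Product of moduli M = 17 · 16 · 13 · 7 · 19 = 470288.
Merge one congruence at a time:
  Start: x ≡ 4 (mod 17).
  Combine with x ≡ 4 (mod 16); new modulus lcm = 272.
    Write x = 4 + 17·t and substitute into x ≡ 4 (mod 16): 17·t ≡ 4 − 4 = 0 (mod 16).
    Reduce coefficients mod 16: 1·t ≡ 0 (mod 16).
    So t ≡ 0 (mod 16).
    Then x = 4 + 17·0 = 4, valid modulo lcm(17, 16) = 272: x ≡ 4 (mod 272).
  Combine with x ≡ 3 (mod 13); new modulus lcm = 3536.
    Write x = 4 + 272·t and substitute into x ≡ 3 (mod 13): 272·t ≡ 3 − 4 = -1 (mod 13).
    Reduce coefficients mod 13: 12·t ≡ 12 (mod 13).
    The inverse of 12 mod 13 is 12 (since 12·12 = 144 = 11·13 + 1), so t ≡ 12·12 = 144 ≡ 1 (mod 13).
    Then x = 4 + 272·1 = 276, valid modulo lcm(272, 13) = 3536: x ≡ 276 (mod 3536).
  Combine with x ≡ 4 (mod 7); new modulus lcm = 24752.
    Write x = 276 + 3536·t and substitute into x ≡ 4 (mod 7): 3536·t ≡ 4 − 276 = -272 (mod 7).
    Reduce coefficients mod 7: 1·t ≡ 1 (mod 7).
    So t ≡ 1 (mod 7).
    Then x = 276 + 3536·1 = 3812, valid modulo lcm(3536, 7) = 24752: x ≡ 3812 (mod 24752).
  Combine with x ≡ 3 (mod 19); new modulus lcm = 470288.
    Write x = 3812 + 24752·t and substitute into x ≡ 3 (mod 19): 24752·t ≡ 3 − 3812 = -3809 (mod 19).
    Reduce coefficients mod 19: 14·t ≡ 10 (mod 19).
    The inverse of 14 mod 19 is 15 (since 14·15 = 210 = 11·19 + 1), so t ≡ 15·10 = 150 ≡ 17 (mod 19).
    Then x = 3812 + 24752·17 = 424596, valid modulo lcm(24752, 19) = 470288: x ≡ 424596 (mod 470288).
Verify against each original: 424596 mod 17 = 4, 424596 mod 16 = 4, 424596 mod 13 = 3, 424596 mod 7 = 4, 424596 mod 19 = 3.

x ≡ 424596 (mod 470288).


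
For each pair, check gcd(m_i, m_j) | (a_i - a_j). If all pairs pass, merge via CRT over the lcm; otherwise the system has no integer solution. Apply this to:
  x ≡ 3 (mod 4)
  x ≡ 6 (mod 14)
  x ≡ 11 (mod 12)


Moduli 4, 14, 12 are not pairwise coprime, so CRT works modulo lcm(m_i) when all pairwise compatibility conditions hold.
Pairwise compatibility: gcd(m_i, m_j) must divide a_i - a_j for every pair.
Merge one congruence at a time:
  Start: x ≡ 3 (mod 4).
  Combine with x ≡ 6 (mod 14): gcd(4, 14) = 2, and 6 - 3 = 3 is NOT divisible by 2.
    ⇒ system is inconsistent (no integer solution).

No solution (the system is inconsistent).


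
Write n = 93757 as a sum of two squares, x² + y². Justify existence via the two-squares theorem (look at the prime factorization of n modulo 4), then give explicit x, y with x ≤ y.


Step 1: Factor n = 93757 = 29 · 53 · 61.
Step 2: Check the mod-4 condition on each prime factor: 29 ≡ 1 (mod 4), exponent 1; 53 ≡ 1 (mod 4), exponent 1; 61 ≡ 1 (mod 4), exponent 1.
All primes ≡ 3 (mod 4) appear to even exponent (or don't appear), so by the two-squares theorem n IS expressible as a sum of two squares.
Step 3: Build a representation. Here n = 29 · 53 · 61 is a product of primes ≡ 1 (mod 4). Each prime p ≡ 1 (mod 4) is itself a sum of two squares; find a² by testing p − a² for a perfect square:
  29: 29 − 1² = 28, 29 − 2² = 25 = 5² ⇒ 29 = 2² + 5².
  53: 53 − 1² = 52, 53 − 2² = 49 = 7² ⇒ 53 = 2² + 7².
  61: 61 − 1² = 60, 61 − 2² = 57, 61 − 3² = 52, 61 − 4² = 45, 61 − 5² = 36 = 6² ⇒ 61 = 5² + 6².
  Combine using the Brahmagupta–Fibonacci identity (a² + b²)(c² + d²) = (ac − bd)² + (ad + bc)² = (ac + bd)² + (ad − bc)²:
  29 · 53 = 1537: from (2² + 5²)(2² + 7²), take (2·2 − 5·7, 2·7 + 5·2) = (4 − 35, 14 + 10) = (-31, 24); dropping signs (only squares matter) gives (31, 24); check 31² + 24² = 961 + 576 = 1537 ✓.
  1537 · 61 = 93757: from (31² + 24²)(5² + 6²), take (31·5 − 24·6, 31·6 + 24·5) = (155 − 144, 186 + 120) = (11, 306); check 11² + 306² = 121 + 93636 = 93757 ✓.
Step 4: Order so x ≤ y and verify: 11² + 306² = 121 + 93636 = 93757 = n. ✓

n = 93757 = 11² + 306² (one valid representation with x ≤ y).


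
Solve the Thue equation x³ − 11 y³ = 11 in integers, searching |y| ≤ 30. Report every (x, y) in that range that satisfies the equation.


The equation is x³ - 11y³ = 11. For fixed y, x³ = 11·y³ + 11, so a solution requires the RHS to be a perfect cube.
Strategy: iterate y from -30 to 30, compute RHS = 11·y³ + 11, and check whether it is a (positive or negative) perfect cube.
Check small values of y:
  y = 0: RHS = 11 is not a perfect cube.
  y = 1: RHS = 22 is not a perfect cube.
  y = -1: RHS = 0 = (0)³ ⇒ x = 0 works.
  y = 2: RHS = 99 is not a perfect cube.
  y = -2: RHS = -77 is not a perfect cube.
  y = 3: RHS = 308 is not a perfect cube.
  y = -3: RHS = -286 is not a perfect cube.
Continuing the search up to |y| = 30 finds no further solutions beyond those listed.
Collected solutions: (0, -1).

Solutions (with |y| ≤ 30): (0, -1).


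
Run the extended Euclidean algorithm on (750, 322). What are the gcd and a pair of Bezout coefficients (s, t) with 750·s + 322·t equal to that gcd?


Euclidean algorithm on (750, 322) — divide until remainder is 0:
  750 = 2 · 322 + 106
  322 = 3 · 106 + 4
  106 = 26 · 4 + 2
  4 = 2 · 2 + 0
gcd(750, 322) = 2.
Track Bezout coefficients alongside the remainders: start with r₀ = 750 = a·1 + b·0 (s = 1, t = 0) and r₁ = 322 = a·0 + b·1 (s = 0, t = 1); each new remainder r_{k+1} = r_{k-1} − q_k·r_k inherits s_{k+1} = s_{k-1} − q_k·s_k, t_{k+1} = t_{k-1} − q_k·t_k, so r_k = a·s_k + b·t_k at every step:
  q = 2: r = 106, s = 1 − 2·0 = 1, t = 0 − 2·1 = -2  (check: 750·1 + 322·(-2) = 106)
  q = 3: r = 4, s = 0 − 3·1 = -3, t = 1 − 3·(-2) = 7  (check: 750·(-3) + 322·7 = 4)
  q = 26: r = 2, s = 1 − 26·(-3) = 79, t = -2 − 26·7 = -184  (check: 750·79 + 322·(-184) = 2)
The row with r = 2 (the gcd) gives the Bezout coefficients s = 79, t = -184.
Result: 750 · (79) + 322 · (-184) = 2.

gcd(750, 322) = 2; s = 79, t = -184 (check: 750·79 + 322·(-184) = 2).


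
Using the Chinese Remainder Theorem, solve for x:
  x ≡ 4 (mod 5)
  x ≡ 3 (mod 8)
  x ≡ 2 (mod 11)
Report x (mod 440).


Moduli 5, 8, 11 are pairwise coprime; by CRT there is a unique solution modulo M = 5 · 8 · 11 = 440.
Solve pairwise, accumulating the modulus:
  Start with x ≡ 4 (mod 5).
  Combine with x ≡ 3 (mod 8): since gcd(5, 8) = 1, we get a unique residue mod 40.
    Write x = 4 + 5·t and substitute into x ≡ 3 (mod 8): 5·t ≡ 3 − 4 = -1 (mod 8).
    Reduce coefficients mod 8: 5·t ≡ 7 (mod 8).
    The inverse of 5 mod 8 is 5 (since 5·5 = 25 = 3·8 + 1), so t ≡ 5·7 = 35 ≡ 3 (mod 8).
    Then x = 4 + 5·3 = 19, valid modulo lcm(5, 8) = 40: x ≡ 19 (mod 40).
  Combine with x ≡ 2 (mod 11): since gcd(40, 11) = 1, we get a unique residue mod 440.
    Write x = 19 + 40·t and substitute into x ≡ 2 (mod 11): 40·t ≡ 2 − 19 = -17 (mod 11).
    Reduce coefficients mod 11: 7·t ≡ 5 (mod 11).
    The inverse of 7 mod 11 is 8 (since 7·8 = 56 = 5·11 + 1), so t ≡ 8·5 = 40 ≡ 7 (mod 11).
    Then x = 19 + 40·7 = 299, valid modulo lcm(40, 11) = 440: x ≡ 299 (mod 440).
Verify: 299 mod 5 = 4 ✓, 299 mod 8 = 3 ✓, 299 mod 11 = 2 ✓.

x ≡ 299 (mod 440).


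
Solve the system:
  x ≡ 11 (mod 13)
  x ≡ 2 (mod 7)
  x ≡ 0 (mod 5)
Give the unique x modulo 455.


Moduli 13, 7, 5 are pairwise coprime; by CRT there is a unique solution modulo M = 13 · 7 · 5 = 455.
Solve pairwise, accumulating the modulus:
  Start with x ≡ 11 (mod 13).
  Combine with x ≡ 2 (mod 7): since gcd(13, 7) = 1, we get a unique residue mod 91.
    Write x = 11 + 13·t and substitute into x ≡ 2 (mod 7): 13·t ≡ 2 − 11 = -9 (mod 7).
    Reduce coefficients mod 7: 6·t ≡ 5 (mod 7).
    The inverse of 6 mod 7 is 6 (since 6·6 = 36 = 5·7 + 1), so t ≡ 6·5 = 30 ≡ 2 (mod 7).
    Then x = 11 + 13·2 = 37, valid modulo lcm(13, 7) = 91: x ≡ 37 (mod 91).
  Combine with x ≡ 0 (mod 5): since gcd(91, 5) = 1, we get a unique residue mod 455.
    Write x = 37 + 91·t and substitute into x ≡ 0 (mod 5): 91·t ≡ 0 − 37 = -37 (mod 5).
    Reduce coefficients mod 5: 1·t ≡ 3 (mod 5).
    So t ≡ 3 (mod 5).
    Then x = 37 + 91·3 = 310, valid modulo lcm(91, 5) = 455: x ≡ 310 (mod 455).
Verify: 310 mod 13 = 11 ✓, 310 mod 7 = 2 ✓, 310 mod 5 = 0 ✓.

x ≡ 310 (mod 455).


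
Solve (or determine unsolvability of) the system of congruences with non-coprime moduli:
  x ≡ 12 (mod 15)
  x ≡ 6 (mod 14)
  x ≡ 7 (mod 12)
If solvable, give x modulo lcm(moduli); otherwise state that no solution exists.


Moduli 15, 14, 12 are not pairwise coprime, so CRT works modulo lcm(m_i) when all pairwise compatibility conditions hold.
Pairwise compatibility: gcd(m_i, m_j) must divide a_i - a_j for every pair.
Merge one congruence at a time:
  Start: x ≡ 12 (mod 15).
  Combine with x ≡ 6 (mod 14): gcd(15, 14) = 1; 6 - 12 = -6, which IS divisible by 1, so compatible.
    Write x = 12 + 15·t and substitute into x ≡ 6 (mod 14): 15·t ≡ 6 − 12 = -6 (mod 14).
    Reduce coefficients mod 14: 1·t ≡ 8 (mod 14).
    So t ≡ 8 (mod 14).
    Then x = 12 + 15·8 = 132, valid modulo lcm(15, 14) = 210: x ≡ 132 (mod 210).
  Combine with x ≡ 7 (mod 12): gcd(210, 12) = 6, and 7 - 132 = -125 is NOT divisible by 6.
    ⇒ system is inconsistent (no integer solution).

No solution (the system is inconsistent).


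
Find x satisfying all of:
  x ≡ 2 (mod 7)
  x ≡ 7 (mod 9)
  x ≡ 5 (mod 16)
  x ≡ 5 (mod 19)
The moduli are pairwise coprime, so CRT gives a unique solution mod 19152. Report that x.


Product of moduli M = 7 · 9 · 16 · 19 = 19152.
Merge one congruence at a time:
  Start: x ≡ 2 (mod 7).
  Combine with x ≡ 7 (mod 9); new modulus lcm = 63.
    Write x = 2 + 7·t and substitute into x ≡ 7 (mod 9): 7·t ≡ 7 − 2 = 5 (mod 9).
    The inverse of 7 mod 9 is 4 (since 7·4 = 28 = 3·9 + 1), so t ≡ 4·5 = 20 ≡ 2 (mod 9).
    Then x = 2 + 7·2 = 16, valid modulo lcm(7, 9) = 63: x ≡ 16 (mod 63).
  Combine with x ≡ 5 (mod 16); new modulus lcm = 1008.
    Write x = 16 + 63·t and substitute into x ≡ 5 (mod 16): 63·t ≡ 5 − 16 = -11 (mod 16).
    Reduce coefficients mod 16: 15·t ≡ 5 (mod 16).
    The inverse of 15 mod 16 is 15 (since 15·15 = 225 = 14·16 + 1), so t ≡ 15·5 = 75 ≡ 11 (mod 16).
    Then x = 16 + 63·11 = 709, valid modulo lcm(63, 16) = 1008: x ≡ 709 (mod 1008).
  Combine with x ≡ 5 (mod 19); new modulus lcm = 19152.
    Write x = 709 + 1008·t and substitute into x ≡ 5 (mod 19): 1008·t ≡ 5 − 709 = -704 (mod 19).
    Reduce coefficients mod 19: 1·t ≡ 18 (mod 19).
    So t ≡ 18 (mod 19).
    Then x = 709 + 1008·18 = 18853, valid modulo lcm(1008, 19) = 19152: x ≡ 18853 (mod 19152).
Verify against each original: 18853 mod 7 = 2, 18853 mod 9 = 7, 18853 mod 16 = 5, 18853 mod 19 = 5.

x ≡ 18853 (mod 19152).


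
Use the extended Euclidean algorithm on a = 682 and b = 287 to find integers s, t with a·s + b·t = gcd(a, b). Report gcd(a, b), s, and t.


Euclidean algorithm on (682, 287) — divide until remainder is 0:
  682 = 2 · 287 + 108
  287 = 2 · 108 + 71
  108 = 1 · 71 + 37
  71 = 1 · 37 + 34
  37 = 1 · 34 + 3
  34 = 11 · 3 + 1
  3 = 3 · 1 + 0
gcd(682, 287) = 1.
Track Bezout coefficients alongside the remainders: start with r₀ = 682 = a·1 + b·0 (s = 1, t = 0) and r₁ = 287 = a·0 + b·1 (s = 0, t = 1); each new remainder r_{k+1} = r_{k-1} − q_k·r_k inherits s_{k+1} = s_{k-1} − q_k·s_k, t_{k+1} = t_{k-1} − q_k·t_k, so r_k = a·s_k + b·t_k at every step:
  q = 2: r = 108, s = 1 − 2·0 = 1, t = 0 − 2·1 = -2  (check: 682·1 + 287·(-2) = 108)
  q = 2: r = 71, s = 0 − 2·1 = -2, t = 1 − 2·(-2) = 5  (check: 682·(-2) + 287·5 = 71)
  q = 1: r = 37, s = 1 − 1·(-2) = 3, t = -2 − 1·5 = -7  (check: 682·3 + 287·(-7) = 37)
  q = 1: r = 34, s = -2 − 1·3 = -5, t = 5 − 1·(-7) = 12  (check: 682·(-5) + 287·12 = 34)
  q = 1: r = 3, s = 3 − 1·(-5) = 8, t = -7 − 1·12 = -19  (check: 682·8 + 287·(-19) = 3)
  q = 11: r = 1, s = -5 − 11·8 = -93, t = 12 − 11·(-19) = 221  (check: 682·(-93) + 287·221 = 1)
The row with r = 1 (the gcd) gives the Bezout coefficients s = -93, t = 221.
Result: 682 · (-93) + 287 · (221) = 1.

gcd(682, 287) = 1; s = -93, t = 221 (check: 682·(-93) + 287·221 = 1).


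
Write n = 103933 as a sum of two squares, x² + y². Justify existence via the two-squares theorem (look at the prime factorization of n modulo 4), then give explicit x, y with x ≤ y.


Step 1: Factor n = 103933 = 37 · 53^2.
Step 2: Check the mod-4 condition on each prime factor: 37 ≡ 1 (mod 4), exponent 1; 53 ≡ 1 (mod 4), exponent 2.
All primes ≡ 3 (mod 4) appear to even exponent (or don't appear), so by the two-squares theorem n IS expressible as a sum of two squares.
Step 3: Build a representation. Here n = 37 · 53 · 53 is a product of primes ≡ 1 (mod 4). Each prime p ≡ 1 (mod 4) is itself a sum of two squares; find a² by testing p − a² for a perfect square:
  37: 37 − 1² = 36 = 6² ⇒ 37 = 1² + 6².
  53: 53 − 1² = 52, 53 − 2² = 49 = 7² ⇒ 53 = 2² + 7².
  Combine using the Brahmagupta–Fibonacci identity (a² + b²)(c² + d²) = (ac − bd)² + (ad + bc)² = (ac + bd)² + (ad − bc)²:
  37 · 53 = 1961: from (1² + 6²)(2² + 7²), take (1·2 − 6·7, 1·7 + 6·2) = (2 − 42, 7 + 12) = (-40, 19); dropping signs (only squares matter) gives (40, 19); check 40² + 19² = 1600 + 361 = 1961 ✓.
  1961 · 53 = 103933: from (40² + 19²)(2² + 7²), take (40·2 − 19·7, 40·7 + 19·2) = (80 − 133, 280 + 38) = (-53, 318); dropping signs (only squares matter) gives (53, 318); check 53² + 318² = 2809 + 101124 = 103933 ✓.
Step 4: Order so x ≤ y and verify: 53² + 318² = 2809 + 101124 = 103933 = n. ✓

n = 103933 = 53² + 318² (one valid representation with x ≤ y).


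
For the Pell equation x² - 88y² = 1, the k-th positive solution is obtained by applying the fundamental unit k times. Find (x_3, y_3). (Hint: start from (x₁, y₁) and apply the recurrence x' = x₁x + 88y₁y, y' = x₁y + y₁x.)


Step 1: Find the fundamental solution (x₁, y₁) of x² - 88y² = 1.
  Expand √88 as a continued fraction. a₀ = ⌊√88⌋ = 9; iterate m_{k+1} = d_k·a_k − m_k, d_{k+1} = (88 − m_{k+1}²)/d_k, a_{k+1} = ⌊(a₀ + m_{k+1})/d_{k+1}⌋ (starting m₀ = 0, d₀ = 1), with convergents p_k = a_k·p_{k-1} + p_{k-2}, q_k = a_k·q_{k-1} + q_{k-2} (p₋₁ = 1, q₋₁ = 0):
  k = 0: a₀ = 9; p₀/q₀ = 9/1; p₀² − 88·q₀² = 81 − 88 = -7.
  k = 1: m = 9, d = 7, a = ⌊(9 + 9)/7⌋ = 2; p/q = (2·9 + 1)/(2·1 + 0) = 19/2; p² − 88·q² = 361 − 352 = 9.
  k = 2: m = 5, d = 9, a = ⌊(9 + 5)/9⌋ = 1; p/q = (1·19 + 9)/(1·2 + 1) = 28/3; p² − 88·q² = 784 − 792 = -8.
  k = 3: m = 4, d = 8, a = ⌊(9 + 4)/8⌋ = 1; p/q = (1·28 + 19)/(1·3 + 2) = 47/5; p² − 88·q² = 2209 − 2200 = 9.
  k = 4: m = 4, d = 9, a = ⌊(9 + 4)/9⌋ = 1; p/q = (1·47 + 28)/(1·5 + 3) = 75/8; p² − 88·q² = 5625 − 5632 = -7.
  k = 5: m = 5, d = 7, a = ⌊(9 + 5)/7⌋ = 2; p/q = (2·75 + 47)/(2·8 + 5) = 197/21; p² − 88·q² = 38809 − 38808 = 1.
  The first convergent with p² − 88·q² = 1 gives the fundamental solution (x₁, y₁) = (197, 21).
Step 2: Apply the recurrence (x_{n+1}, y_{n+1}) = (x₁x_n + 88y₁y_n, x₁y_n + y₁x_n) repeatedly.
  From (x_1, y_1) = (197, 21): x_2 = 197·197 + 88·21·21 = 77617; y_2 = 197·21 + 21·197 = 8274.
  From (x_2, y_2) = (77617, 8274): x_3 = 197·77617 + 88·21·8274 = 30580901; y_3 = 197·8274 + 21·77617 = 3259935.
Step 3: Verify x_3² - 88·y_3² = 935191505971801 - 935191505971800 = 1 (should be 1). ✓

(x_1, y_1) = (197, 21); (x_3, y_3) = (30580901, 3259935).


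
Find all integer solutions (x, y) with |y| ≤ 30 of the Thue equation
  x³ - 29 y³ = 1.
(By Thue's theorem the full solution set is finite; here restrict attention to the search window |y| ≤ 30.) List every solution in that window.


The equation is x³ - 29y³ = 1. For fixed y, x³ = 29·y³ + 1, so a solution requires the RHS to be a perfect cube.
Strategy: iterate y from -30 to 30, compute RHS = 29·y³ + 1, and check whether it is a (positive or negative) perfect cube.
Check small values of y:
  y = 0: RHS = 1 = (1)³ ⇒ x = 1 works.
  y = 1: RHS = 30 is not a perfect cube.
  y = -1: RHS = -28 is not a perfect cube.
  y = 2: RHS = 233 is not a perfect cube.
  y = -2: RHS = -231 is not a perfect cube.
  y = 3: RHS = 784 is not a perfect cube.
  y = -3: RHS = -782 is not a perfect cube.
Continuing the search up to |y| = 30 finds no further solutions beyond those listed.
Collected solutions: (1, 0).

Solutions (with |y| ≤ 30): (1, 0).


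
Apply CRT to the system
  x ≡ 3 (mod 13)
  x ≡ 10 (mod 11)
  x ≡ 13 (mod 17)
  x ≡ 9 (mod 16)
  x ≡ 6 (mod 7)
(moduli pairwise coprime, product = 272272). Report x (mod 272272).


Product of moduli M = 13 · 11 · 17 · 16 · 7 = 272272.
Merge one congruence at a time:
  Start: x ≡ 3 (mod 13).
  Combine with x ≡ 10 (mod 11); new modulus lcm = 143.
    Write x = 3 + 13·t and substitute into x ≡ 10 (mod 11): 13·t ≡ 10 − 3 = 7 (mod 11).
    Reduce coefficients mod 11: 2·t ≡ 7 (mod 11).
    The inverse of 2 mod 11 is 6 (since 2·6 = 12 = 1·11 + 1), so t ≡ 6·7 = 42 ≡ 9 (mod 11).
    Then x = 3 + 13·9 = 120, valid modulo lcm(13, 11) = 143: x ≡ 120 (mod 143).
  Combine with x ≡ 13 (mod 17); new modulus lcm = 2431.
    Write x = 120 + 143·t and substitute into x ≡ 13 (mod 17): 143·t ≡ 13 − 120 = -107 (mod 17).
    Reduce coefficients mod 17: 7·t ≡ 12 (mod 17).
    The inverse of 7 mod 17 is 5 (since 7·5 = 35 = 2·17 + 1), so t ≡ 5·12 = 60 ≡ 9 (mod 17).
    Then x = 120 + 143·9 = 1407, valid modulo lcm(143, 17) = 2431: x ≡ 1407 (mod 2431).
  Combine with x ≡ 9 (mod 16); new modulus lcm = 38896.
    Write x = 1407 + 2431·t and substitute into x ≡ 9 (mod 16): 2431·t ≡ 9 − 1407 = -1398 (mod 16).
    Reduce coefficients mod 16: 15·t ≡ 10 (mod 16).
    The inverse of 15 mod 16 is 15 (since 15·15 = 225 = 14·16 + 1), so t ≡ 15·10 = 150 ≡ 6 (mod 16).
    Then x = 1407 + 2431·6 = 15993, valid modulo lcm(2431, 16) = 38896: x ≡ 15993 (mod 38896).
  Combine with x ≡ 6 (mod 7); new modulus lcm = 272272.
    Write x = 15993 + 38896·t and substitute into x ≡ 6 (mod 7): 38896·t ≡ 6 − 15993 = -15987 (mod 7).
    Reduce coefficients mod 7: 4·t ≡ 1 (mod 7).
    The inverse of 4 mod 7 is 2 (since 4·2 = 8 = 1·7 + 1), so t ≡ 2·1 = 2 ≡ 2 (mod 7).
    Then x = 15993 + 38896·2 = 93785, valid modulo lcm(38896, 7) = 272272: x ≡ 93785 (mod 272272).
Verify against each original: 93785 mod 13 = 3, 93785 mod 11 = 10, 93785 mod 17 = 13, 93785 mod 16 = 9, 93785 mod 7 = 6.

x ≡ 93785 (mod 272272).


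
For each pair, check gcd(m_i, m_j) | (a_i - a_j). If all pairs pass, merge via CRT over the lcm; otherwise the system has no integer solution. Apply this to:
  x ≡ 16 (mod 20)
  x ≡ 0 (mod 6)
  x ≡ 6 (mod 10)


Moduli 20, 6, 10 are not pairwise coprime, so CRT works modulo lcm(m_i) when all pairwise compatibility conditions hold.
Pairwise compatibility: gcd(m_i, m_j) must divide a_i - a_j for every pair.
Merge one congruence at a time:
  Start: x ≡ 16 (mod 20).
  Combine with x ≡ 0 (mod 6): gcd(20, 6) = 2; 0 - 16 = -16, which IS divisible by 2, so compatible.
    Write x = 16 + 20·t and substitute into x ≡ 0 (mod 6): 20·t ≡ 0 − 16 = -16 (mod 6).
    Divide the congruence (and modulus) by g = 2: 10·t ≡ -8 (mod 3).
    Reduce coefficients mod 3: 1·t ≡ 1 (mod 3).
    So t ≡ 1 (mod 3).
    Then x = 16 + 20·1 = 36, valid modulo lcm(20, 6) = 60: x ≡ 36 (mod 60).
  Combine with x ≡ 6 (mod 10): gcd(60, 10) = 10; 6 - 36 = -30, which IS divisible by 10, so compatible.
    Write x = 36 + 60·t and substitute into x ≡ 6 (mod 10): 60·t ≡ 6 − 36 = -30 (mod 10).
    Divide the congruence (and modulus) by g = 10: 6·t ≡ -3 (mod 1).
    Modulo 1 every t works; take t = 0.
    Then x = 36 + 60·0 = 36, valid modulo lcm(60, 10) = 60: x ≡ 36 (mod 60).
Verify: 36 mod 20 = 16, 36 mod 6 = 0, 36 mod 10 = 6.

x ≡ 36 (mod 60).


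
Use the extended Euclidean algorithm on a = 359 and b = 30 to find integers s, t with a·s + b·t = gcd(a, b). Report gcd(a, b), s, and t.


Euclidean algorithm on (359, 30) — divide until remainder is 0:
  359 = 11 · 30 + 29
  30 = 1 · 29 + 1
  29 = 29 · 1 + 0
gcd(359, 30) = 1.
Track Bezout coefficients alongside the remainders: start with r₀ = 359 = a·1 + b·0 (s = 1, t = 0) and r₁ = 30 = a·0 + b·1 (s = 0, t = 1); each new remainder r_{k+1} = r_{k-1} − q_k·r_k inherits s_{k+1} = s_{k-1} − q_k·s_k, t_{k+1} = t_{k-1} − q_k·t_k, so r_k = a·s_k + b·t_k at every step:
  q = 11: r = 29, s = 1 − 11·0 = 1, t = 0 − 11·1 = -11  (check: 359·1 + 30·(-11) = 29)
  q = 1: r = 1, s = 0 − 1·1 = -1, t = 1 − 1·(-11) = 12  (check: 359·(-1) + 30·12 = 1)
The row with r = 1 (the gcd) gives the Bezout coefficients s = -1, t = 12.
Result: 359 · (-1) + 30 · (12) = 1.

gcd(359, 30) = 1; s = -1, t = 12 (check: 359·(-1) + 30·12 = 1).


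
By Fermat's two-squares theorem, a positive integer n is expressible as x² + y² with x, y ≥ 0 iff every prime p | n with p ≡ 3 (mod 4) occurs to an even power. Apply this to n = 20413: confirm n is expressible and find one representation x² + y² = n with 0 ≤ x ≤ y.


Step 1: Factor n = 20413 = 137 · 149.
Step 2: Check the mod-4 condition on each prime factor: 137 ≡ 1 (mod 4), exponent 1; 149 ≡ 1 (mod 4), exponent 1.
All primes ≡ 3 (mod 4) appear to even exponent (or don't appear), so by the two-squares theorem n IS expressible as a sum of two squares.
Step 3: Build a representation. Here n = 137 · 149 is a product of primes ≡ 1 (mod 4). Each prime p ≡ 1 (mod 4) is itself a sum of two squares; find a² by testing p − a² for a perfect square:
  137: 137 − 1² = 136, 137 − 2² = 133, 137 − 3² = 128, 137 − 4² = 121 = 11² ⇒ 137 = 4² + 11².
  149: 149 − 1² = 148, 149 − 2² = 145, 149 − 3² = 140, 149 − 4² = 133, 149 − 5² = 124, 149 − 6² = 113, 149 − 7² = 100 = 10² ⇒ 149 = 7² + 10².
  Combine using the Brahmagupta–Fibonacci identity (a² + b²)(c² + d²) = (ac − bd)² + (ad + bc)² = (ac + bd)² + (ad − bc)²:
  137 · 149 = 20413: from (4² + 11²)(7² + 10²), take (4·7 − 11·10, 4·10 + 11·7) = (28 − 110, 40 + 77) = (-82, 117); dropping signs (only squares matter) gives (82, 117); check 82² + 117² = 6724 + 13689 = 20413 ✓.
Step 4: Order so x ≤ y and verify: 82² + 117² = 6724 + 13689 = 20413 = n. ✓

n = 20413 = 82² + 117² (one valid representation with x ≤ y).


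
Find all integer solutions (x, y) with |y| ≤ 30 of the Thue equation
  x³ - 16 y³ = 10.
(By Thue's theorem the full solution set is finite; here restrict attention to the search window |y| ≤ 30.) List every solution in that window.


The equation is x³ - 16y³ = 10. For fixed y, x³ = 16·y³ + 10, so a solution requires the RHS to be a perfect cube.
Strategy: iterate y from -30 to 30, compute RHS = 16·y³ + 10, and check whether it is a (positive or negative) perfect cube.
Check small values of y:
  y = 0: RHS = 10 is not a perfect cube.
  y = 1: RHS = 26 is not a perfect cube.
  y = -1: RHS = -6 is not a perfect cube.
  y = 2: RHS = 138 is not a perfect cube.
  y = -2: RHS = -118 is not a perfect cube.
  y = 3: RHS = 442 is not a perfect cube.
  y = -3: RHS = -422 is not a perfect cube.
Continuing the search up to |y| = 30 finds no solutions either.
No (x, y) in the scanned range satisfies the equation.

No integer solutions with |y| ≤ 30.


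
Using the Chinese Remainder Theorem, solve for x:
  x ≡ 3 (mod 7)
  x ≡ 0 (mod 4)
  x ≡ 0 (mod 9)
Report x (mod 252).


Moduli 7, 4, 9 are pairwise coprime; by CRT there is a unique solution modulo M = 7 · 4 · 9 = 252.
Solve pairwise, accumulating the modulus:
  Start with x ≡ 3 (mod 7).
  Combine with x ≡ 0 (mod 4): since gcd(7, 4) = 1, we get a unique residue mod 28.
    Write x = 3 + 7·t and substitute into x ≡ 0 (mod 4): 7·t ≡ 0 − 3 = -3 (mod 4).
    Reduce coefficients mod 4: 3·t ≡ 1 (mod 4).
    The inverse of 3 mod 4 is 3 (since 3·3 = 9 = 2·4 + 1), so t ≡ 3·1 = 3 ≡ 3 (mod 4).
    Then x = 3 + 7·3 = 24, valid modulo lcm(7, 4) = 28: x ≡ 24 (mod 28).
  Combine with x ≡ 0 (mod 9): since gcd(28, 9) = 1, we get a unique residue mod 252.
    Write x = 24 + 28·t and substitute into x ≡ 0 (mod 9): 28·t ≡ 0 − 24 = -24 (mod 9).
    Reduce coefficients mod 9: 1·t ≡ 3 (mod 9).
    So t ≡ 3 (mod 9).
    Then x = 24 + 28·3 = 108, valid modulo lcm(28, 9) = 252: x ≡ 108 (mod 252).
Verify: 108 mod 7 = 3 ✓, 108 mod 4 = 0 ✓, 108 mod 9 = 0 ✓.

x ≡ 108 (mod 252).


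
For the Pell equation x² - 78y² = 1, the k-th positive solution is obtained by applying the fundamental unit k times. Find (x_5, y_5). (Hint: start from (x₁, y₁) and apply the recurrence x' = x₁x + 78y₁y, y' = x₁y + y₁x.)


Step 1: Find the fundamental solution (x₁, y₁) of x² - 78y² = 1.
  Expand √78 as a continued fraction. a₀ = ⌊√78⌋ = 8; iterate m_{k+1} = d_k·a_k − m_k, d_{k+1} = (78 − m_{k+1}²)/d_k, a_{k+1} = ⌊(a₀ + m_{k+1})/d_{k+1}⌋ (starting m₀ = 0, d₀ = 1), with convergents p_k = a_k·p_{k-1} + p_{k-2}, q_k = a_k·q_{k-1} + q_{k-2} (p₋₁ = 1, q₋₁ = 0):
  k = 0: a₀ = 8; p₀/q₀ = 8/1; p₀² − 78·q₀² = 64 − 78 = -14.
  k = 1: m = 8, d = 14, a = ⌊(8 + 8)/14⌋ = 1; p/q = (1·8 + 1)/(1·1 + 0) = 9/1; p² − 78·q² = 81 − 78 = 3.
  k = 2: m = 6, d = 3, a = ⌊(8 + 6)/3⌋ = 4; p/q = (4·9 + 8)/(4·1 + 1) = 44/5; p² − 78·q² = 1936 − 1950 = -14.
  k = 3: m = 6, d = 14, a = ⌊(8 + 6)/14⌋ = 1; p/q = (1·44 + 9)/(1·5 + 1) = 53/6; p² − 78·q² = 2809 − 2808 = 1.
  The first convergent with p² − 78·q² = 1 gives the fundamental solution (x₁, y₁) = (53, 6).
Step 2: Apply the recurrence (x_{n+1}, y_{n+1}) = (x₁x_n + 78y₁y_n, x₁y_n + y₁x_n) repeatedly.
  From (x_1, y_1) = (53, 6): x_2 = 53·53 + 78·6·6 = 5617; y_2 = 53·6 + 6·53 = 636.
  From (x_2, y_2) = (5617, 636): x_3 = 53·5617 + 78·6·636 = 595349; y_3 = 53·636 + 6·5617 = 67410.
  From (x_3, y_3) = (595349, 67410): x_4 = 53·595349 + 78·6·67410 = 63101377; y_4 = 53·67410 + 6·595349 = 7144824.
  From (x_4, y_4) = (63101377, 7144824): x_5 = 53·63101377 + 78·6·7144824 = 6688150613; y_5 = 53·7144824 + 6·63101377 = 757283934.
Step 3: Verify x_5² - 78·y_5² = 44731358622172275769 - 44731358622172275768 = 1 (should be 1). ✓

(x_1, y_1) = (53, 6); (x_5, y_5) = (6688150613, 757283934).


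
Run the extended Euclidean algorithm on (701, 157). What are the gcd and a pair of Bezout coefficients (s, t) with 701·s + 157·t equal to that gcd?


Euclidean algorithm on (701, 157) — divide until remainder is 0:
  701 = 4 · 157 + 73
  157 = 2 · 73 + 11
  73 = 6 · 11 + 7
  11 = 1 · 7 + 4
  7 = 1 · 4 + 3
  4 = 1 · 3 + 1
  3 = 3 · 1 + 0
gcd(701, 157) = 1.
Track Bezout coefficients alongside the remainders: start with r₀ = 701 = a·1 + b·0 (s = 1, t = 0) and r₁ = 157 = a·0 + b·1 (s = 0, t = 1); each new remainder r_{k+1} = r_{k-1} − q_k·r_k inherits s_{k+1} = s_{k-1} − q_k·s_k, t_{k+1} = t_{k-1} − q_k·t_k, so r_k = a·s_k + b·t_k at every step:
  q = 4: r = 73, s = 1 − 4·0 = 1, t = 0 − 4·1 = -4  (check: 701·1 + 157·(-4) = 73)
  q = 2: r = 11, s = 0 − 2·1 = -2, t = 1 − 2·(-4) = 9  (check: 701·(-2) + 157·9 = 11)
  q = 6: r = 7, s = 1 − 6·(-2) = 13, t = -4 − 6·9 = -58  (check: 701·13 + 157·(-58) = 7)
  q = 1: r = 4, s = -2 − 1·13 = -15, t = 9 − 1·(-58) = 67  (check: 701·(-15) + 157·67 = 4)
  q = 1: r = 3, s = 13 − 1·(-15) = 28, t = -58 − 1·67 = -125  (check: 701·28 + 157·(-125) = 3)
  q = 1: r = 1, s = -15 − 1·28 = -43, t = 67 − 1·(-125) = 192  (check: 701·(-43) + 157·192 = 1)
The row with r = 1 (the gcd) gives the Bezout coefficients s = -43, t = 192.
Result: 701 · (-43) + 157 · (192) = 1.

gcd(701, 157) = 1; s = -43, t = 192 (check: 701·(-43) + 157·192 = 1).


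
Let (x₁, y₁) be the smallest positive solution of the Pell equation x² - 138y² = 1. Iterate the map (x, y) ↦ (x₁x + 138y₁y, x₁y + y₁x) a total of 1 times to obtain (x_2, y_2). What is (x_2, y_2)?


Step 1: Find the fundamental solution (x₁, y₁) of x² - 138y² = 1.
  Expand √138 as a continued fraction. a₀ = ⌊√138⌋ = 11; iterate m_{k+1} = d_k·a_k − m_k, d_{k+1} = (138 − m_{k+1}²)/d_k, a_{k+1} = ⌊(a₀ + m_{k+1})/d_{k+1}⌋ (starting m₀ = 0, d₀ = 1), with convergents p_k = a_k·p_{k-1} + p_{k-2}, q_k = a_k·q_{k-1} + q_{k-2} (p₋₁ = 1, q₋₁ = 0):
  k = 0: a₀ = 11; p₀/q₀ = 11/1; p₀² − 138·q₀² = 121 − 138 = -17.
  k = 1: m = 11, d = 17, a = ⌊(11 + 11)/17⌋ = 1; p/q = (1·11 + 1)/(1·1 + 0) = 12/1; p² − 138·q² = 144 − 138 = 6.
  k = 2: m = 6, d = 6, a = ⌊(11 + 6)/6⌋ = 2; p/q = (2·12 + 11)/(2·1 + 1) = 35/3; p² − 138·q² = 1225 − 1242 = -17.
  k = 3: m = 6, d = 17, a = ⌊(11 + 6)/17⌋ = 1; p/q = (1·35 + 12)/(1·3 + 1) = 47/4; p² − 138·q² = 2209 − 2208 = 1.
  The first convergent with p² − 138·q² = 1 gives the fundamental solution (x₁, y₁) = (47, 4).
Step 2: Apply the recurrence (x_{n+1}, y_{n+1}) = (x₁x_n + 138y₁y_n, x₁y_n + y₁x_n) repeatedly.
  From (x_1, y_1) = (47, 4): x_2 = 47·47 + 138·4·4 = 4417; y_2 = 47·4 + 4·47 = 376.
Step 3: Verify x_2² - 138·y_2² = 19509889 - 19509888 = 1 (should be 1). ✓

(x_1, y_1) = (47, 4); (x_2, y_2) = (4417, 376).
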